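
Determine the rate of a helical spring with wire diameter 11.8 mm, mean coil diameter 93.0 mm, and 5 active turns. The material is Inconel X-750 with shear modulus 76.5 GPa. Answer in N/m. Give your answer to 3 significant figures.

46100 N/m

k = Gd⁴/(8D³N_a) = (76.5×10³ × 11.8⁴) / (8 × 93.0³ × 5)
  = 1.48316e+09 / 3.21743e+07 = 46.098 N/mm = 46098 N/m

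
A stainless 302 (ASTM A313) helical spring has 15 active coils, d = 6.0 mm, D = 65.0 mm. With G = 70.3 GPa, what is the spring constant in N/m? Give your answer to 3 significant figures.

2760 N/m

k = Gd⁴/(8D³N_a) = (70.3×10³ × 6.0⁴) / (8 × 65.0³ × 15)
  = 9.11088e+07 / 3.2955e+07 = 2.7646 N/mm = 2764.6 N/m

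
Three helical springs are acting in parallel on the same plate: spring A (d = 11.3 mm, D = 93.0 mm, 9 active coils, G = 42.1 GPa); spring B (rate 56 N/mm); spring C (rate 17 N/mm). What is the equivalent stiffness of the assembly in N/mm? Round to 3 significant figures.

84.9 N/mm

k_A = Gd⁴/(8D³N_a) = (42.1×10³)(11.3⁴)/(8·93.0³·9) = 11.853 N/mm
Parallel: k_eq = 11.853 + 56 + 17 = 84.853 N/mm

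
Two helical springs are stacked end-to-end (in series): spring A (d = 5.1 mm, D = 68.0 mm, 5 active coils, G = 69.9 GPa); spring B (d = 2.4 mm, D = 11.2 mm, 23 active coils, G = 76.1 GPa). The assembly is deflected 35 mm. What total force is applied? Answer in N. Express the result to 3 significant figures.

95.0 N

k_A = Gd⁴/(8D³N_a) = (69.9×10³)(5.1⁴)/(8·68.0³·5) = 3.7599 N/mm
k_B = Gd⁴/(8D³N_a) = (76.1×10³)(2.4⁴)/(8·11.2³·23) = 9.7669 N/mm
Series: 1/k_eq = 1/3.7599 + 1/9.7669 = 0.36835; k_eq = 2.7148 N/mm
F = k_eq·δ = 2.7148·35 = 95.017 N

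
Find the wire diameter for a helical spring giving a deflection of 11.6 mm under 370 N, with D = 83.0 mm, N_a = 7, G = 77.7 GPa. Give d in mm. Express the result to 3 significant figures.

Required rate k = F/δ = 370/11.6 = 31.897 N/mm
d = (8D³N_a·k / G)^(1/4) = (8·83.0³·7·31.897 / (77.7×10³))^0.25
  = (13145)^0.25 = 10.7075 mm

10.7 mm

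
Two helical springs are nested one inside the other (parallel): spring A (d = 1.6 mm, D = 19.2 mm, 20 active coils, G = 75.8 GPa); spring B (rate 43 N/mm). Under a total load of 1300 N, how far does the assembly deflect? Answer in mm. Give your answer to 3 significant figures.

k_A = Gd⁴/(8D³N_a) = (75.8×10³)(1.6⁴)/(8·19.2³·20) = 0.43866 N/mm
Parallel: k_eq = 0.43866 + 43 = 43.439 N/mm
δ = F/k_eq = 1300/43.439 = 29.927 mm

29.9 mm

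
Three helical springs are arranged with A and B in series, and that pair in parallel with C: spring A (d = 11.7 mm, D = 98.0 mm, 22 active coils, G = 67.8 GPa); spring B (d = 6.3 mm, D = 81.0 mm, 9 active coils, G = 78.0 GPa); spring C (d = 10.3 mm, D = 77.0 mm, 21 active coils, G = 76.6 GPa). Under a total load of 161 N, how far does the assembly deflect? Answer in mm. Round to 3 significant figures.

k_A = Gd⁴/(8D³N_a) = (67.8×10³)(11.7⁴)/(8·98.0³·22) = 7.6698 N/mm
k_B = Gd⁴/(8D³N_a) = (78.0×10³)(6.3⁴)/(8·81.0³·9) = 3.2112 N/mm
k_C = Gd⁴/(8D³N_a) = (76.6×10³)(10.3⁴)/(8·77.0³·21) = 11.241 N/mm
Springs A,B series: k_AB = 1/(1/7.6698+1/3.2112) = 2.2635 N/mm; parallel with C: k_eq = 2.2635+11.241 = 13.504 N/mm
δ = F/k_eq = 161/13.504 = 11.922 mm

11.9 mm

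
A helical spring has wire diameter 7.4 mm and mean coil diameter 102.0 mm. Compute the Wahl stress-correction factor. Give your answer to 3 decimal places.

C = D/d = 102.0/7.4 = 13.7838
K_W = (4C−1)/(4C−4) + 0.615/C = 54.135/51.135 + 0.0446 = 1.1033

1.103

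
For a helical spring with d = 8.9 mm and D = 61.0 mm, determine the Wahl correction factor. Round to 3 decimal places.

1.218

C = D/d = 61.0/8.9 = 6.8539
K_W = (4C−1)/(4C−4) + 0.615/C = 26.416/23.416 + 0.0897 = 1.2178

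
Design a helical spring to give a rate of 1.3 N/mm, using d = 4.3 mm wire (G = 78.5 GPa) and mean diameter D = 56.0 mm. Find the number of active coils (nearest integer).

N_a = Gd⁴/(8D³k) = (78.5×10³ × 4.3⁴)/(8 × 56.0³ × 1.3)
    = 2.68376e+07 / 1.82641e+06 = 14.69 → 15 coils

15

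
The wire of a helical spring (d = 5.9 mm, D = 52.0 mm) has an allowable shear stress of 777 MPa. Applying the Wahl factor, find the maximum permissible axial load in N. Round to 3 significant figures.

1030 N

C = D/d = 52.0/5.9 = 8.8136
K_W = (4C−1)/(4C−4) + 0.615/C = 34.254/31.254 + 0.0698 = 1.1658
τ_max = K·8FD/(πd³) → F_max = τ_allow·πd³/(8DK)
F_max = 777·π·5.9³/(8·52.0·1.1658) = 5.0133e+05/484.96 = 1033.8 N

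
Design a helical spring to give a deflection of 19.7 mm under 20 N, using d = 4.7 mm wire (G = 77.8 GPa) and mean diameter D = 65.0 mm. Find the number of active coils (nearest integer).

Required rate k = F/δ = 20/19.7 = 1.0152 N/mm
N_a = Gd⁴/(8D³k) = (77.8×10³ × 4.7⁴)/(8 × 65.0³ × 1.0152)
    = 3.79639e+07 / 2.23046e+06 = 17.02 → 17 coils

17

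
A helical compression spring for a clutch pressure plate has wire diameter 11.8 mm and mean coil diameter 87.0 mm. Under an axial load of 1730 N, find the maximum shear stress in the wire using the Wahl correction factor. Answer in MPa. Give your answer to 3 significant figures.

280 MPa

Spring index C = D/d = 87.0/11.8 = 7.3729
K_W = (4C−1)/(4C−4) + 0.615/C = 28.492/25.492 + 0.0834 = 1.2011
τ₀ = 8FD/(πd³) = 8·1730·87.0/(π·11.8³) = 1.20408e+06/5161.7 = 233.27 MPa
τ_max = K·τ₀ = 1.2011 × 233.27 = 280.18 MPa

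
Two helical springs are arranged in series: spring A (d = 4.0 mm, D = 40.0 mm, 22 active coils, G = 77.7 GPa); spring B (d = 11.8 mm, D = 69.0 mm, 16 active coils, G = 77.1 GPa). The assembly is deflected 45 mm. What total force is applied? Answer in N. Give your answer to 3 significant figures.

k_A = Gd⁴/(8D³N_a) = (77.7×10³)(4.0⁴)/(8·40.0³·22) = 1.7659 N/mm
k_B = Gd⁴/(8D³N_a) = (77.1×10³)(11.8⁴)/(8·69.0³·16) = 35.549 N/mm
Series: 1/k_eq = 1/1.7659 + 1/35.549 = 0.59441; k_eq = 1.6823 N/mm
F = k_eq·δ = 1.6823·45 = 75.705 N

75.7 N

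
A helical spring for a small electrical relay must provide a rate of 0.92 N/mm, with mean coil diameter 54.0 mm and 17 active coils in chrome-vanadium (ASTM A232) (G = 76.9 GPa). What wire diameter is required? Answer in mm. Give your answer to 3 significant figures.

d = (8D³N_a·k / G)^(1/4) = (8·54.0³·17·0.92 / (76.9×10³))^0.25
  = (256.2)^0.25 = 4.0008 mm

4.00 mm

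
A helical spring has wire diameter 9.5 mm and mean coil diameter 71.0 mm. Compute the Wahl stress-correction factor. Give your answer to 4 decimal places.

C = D/d = 71.0/9.5 = 7.4737
K_W = (4C−1)/(4C−4) + 0.615/C = 28.895/25.895 + 0.0823 = 1.1981

1.1981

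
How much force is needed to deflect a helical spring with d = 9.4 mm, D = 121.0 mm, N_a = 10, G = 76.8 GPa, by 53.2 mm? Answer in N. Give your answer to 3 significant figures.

225 N

k = Gd⁴/(8D³N_a) = (76.8×10³)(9.4⁴)/(8·121.0³·10) = 4.2308 N/mm
F = k·δ = 4.2308 × 53.2 = 225.08 N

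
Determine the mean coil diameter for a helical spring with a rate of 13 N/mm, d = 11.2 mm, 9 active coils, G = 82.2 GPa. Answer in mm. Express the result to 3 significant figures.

D = (Gd⁴/(8N_a·k))^(1/3) = (82.2×10³·11.2⁴/(8·9·13))^(1/3)
  = (1.38187e+06)^(1/3) = 111.3840 mm

111 mm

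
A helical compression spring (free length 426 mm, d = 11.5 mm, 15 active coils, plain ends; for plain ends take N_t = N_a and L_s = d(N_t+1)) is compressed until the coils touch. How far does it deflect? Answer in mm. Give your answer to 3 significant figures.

242 mm

N_t = 15; L_s = 11.5·16 = 184 mm
δ_solid = L₀ − L_s = 426 − 184 = 242 mm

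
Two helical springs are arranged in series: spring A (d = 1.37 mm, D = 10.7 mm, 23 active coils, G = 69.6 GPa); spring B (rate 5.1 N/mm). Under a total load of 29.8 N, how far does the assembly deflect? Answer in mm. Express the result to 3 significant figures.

k_A = Gd⁴/(8D³N_a) = (69.6×10³)(1.37⁴)/(8·10.7³·23) = 1.0877 N/mm
Series: 1/k_eq = 1/1.0877 + 1/5.1 = 1.1154; k_eq = 0.89652 N/mm
δ = F/k_eq = 29.8/0.89652 = 33.24 mm

33.2 mm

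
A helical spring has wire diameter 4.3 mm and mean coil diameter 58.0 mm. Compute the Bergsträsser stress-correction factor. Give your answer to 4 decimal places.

1.0981

C = D/d = 58.0/4.3 = 13.4884
K_B = (4C+2)/(4C−3) = 55.953/50.953 = 1.0981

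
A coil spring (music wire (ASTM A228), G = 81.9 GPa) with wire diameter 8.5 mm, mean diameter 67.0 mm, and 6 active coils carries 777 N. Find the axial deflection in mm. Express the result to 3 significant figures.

26.2 mm

k = Gd⁴/(8D³N_a) = (81.9×10³)(8.5⁴)/(8·67.0³·6) = 29.614 N/mm
δ = F/k = 777 / 29.614 = 26.238 mm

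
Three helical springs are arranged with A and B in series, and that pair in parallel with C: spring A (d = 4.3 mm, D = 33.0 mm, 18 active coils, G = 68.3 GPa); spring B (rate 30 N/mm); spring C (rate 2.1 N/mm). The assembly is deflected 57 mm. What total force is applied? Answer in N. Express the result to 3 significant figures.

k_A = Gd⁴/(8D³N_a) = (68.3×10³)(4.3⁴)/(8·33.0³·18) = 4.5122 N/mm
Springs A,B series: k_AB = 1/(1/4.5122+1/30) = 3.9223 N/mm; parallel with C: k_eq = 3.9223+2.1 = 6.0223 N/mm
F = k_eq·δ = 6.0223·57 = 343.27 N

343 N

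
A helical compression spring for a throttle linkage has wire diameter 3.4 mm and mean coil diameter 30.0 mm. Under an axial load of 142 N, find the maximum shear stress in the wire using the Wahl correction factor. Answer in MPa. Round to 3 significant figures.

Spring index C = D/d = 30.0/3.4 = 8.8235
K_W = (4C−1)/(4C−4) + 0.615/C = 34.294/31.294 + 0.0697 = 1.1656
τ₀ = 8FD/(πd³) = 8·142·30.0/(π·3.4³) = 34080/123.48 = 276 MPa
τ_max = K·τ₀ = 1.1656 × 276 = 321.7 MPa

322 MPa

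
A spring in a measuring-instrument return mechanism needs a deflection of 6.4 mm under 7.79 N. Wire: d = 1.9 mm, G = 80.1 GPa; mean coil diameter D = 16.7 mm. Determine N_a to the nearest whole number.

23

Required rate k = F/δ = 7.79/6.4 = 1.2172 N/mm
N_a = Gd⁴/(8D³k) = (80.1×10³ × 1.9⁴)/(8 × 16.7³ × 1.2172)
    = 1.04387e+06 / 45352 = 23.02 → 23 coils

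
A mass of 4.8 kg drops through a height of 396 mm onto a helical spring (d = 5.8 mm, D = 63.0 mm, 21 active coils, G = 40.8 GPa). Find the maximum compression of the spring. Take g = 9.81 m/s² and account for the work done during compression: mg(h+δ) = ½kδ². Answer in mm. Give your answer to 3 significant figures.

k = Gd⁴/(8D³N_a) = (40.8×10³)(5.8⁴)/(8·63.0³·21) = 1.0991 N/mm
W = mg = 4.8 × 9.81 = 47.088 N
½kδ² − Wδ − Wh = 0 → δ = (W + √(W² + 2kWh))/k
δ = (47.088 + √(2217.3 + 40989.9))/1.0991 = (47.088 + 207.86)/1.0991 = 231.96 mm

232 mm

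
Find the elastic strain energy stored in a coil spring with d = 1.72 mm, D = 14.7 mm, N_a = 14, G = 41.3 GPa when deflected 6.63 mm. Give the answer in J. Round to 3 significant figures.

k = Gd⁴/(8D³N_a) = (41.3×10³)(1.72⁴)/(8·14.7³·14) = 1.016 N/mm
U = ½kδ² = 0.5 × 1.016 × 6.63² = 22.33 N·mm = 0.02233 J

0.0223 J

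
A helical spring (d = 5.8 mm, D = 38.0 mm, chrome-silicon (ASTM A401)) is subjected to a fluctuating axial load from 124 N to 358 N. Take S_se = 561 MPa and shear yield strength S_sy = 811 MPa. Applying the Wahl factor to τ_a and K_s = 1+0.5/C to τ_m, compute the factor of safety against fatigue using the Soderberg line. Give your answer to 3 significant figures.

3.50

C = D/d = 38.0/5.8 = 6.5517; K_W = (4C−1)/(4C−4)+0.615/C = 1.2290; K_s = 1+0.5/C = 1.0763
F_a = (F_max−F_min)/2 = 117 N; F_m = (F_max+F_min)/2 = 241 N
τ_a = K_W·8F_aD/(πd³) = 1.2290 × 58.026 = 71.312 MPa
τ_m = K_s·8F_mD/(πd³) = 1.0763 × 119.52 = 128.65 MPa
Soderberg: 1/n_f = τ_a/S_se + τ_m/S_sy = 71.312/561 + 128.65/811 = 0.12712 + 0.15863 = 0.28574
n_f = 1/0.28574 = 3.5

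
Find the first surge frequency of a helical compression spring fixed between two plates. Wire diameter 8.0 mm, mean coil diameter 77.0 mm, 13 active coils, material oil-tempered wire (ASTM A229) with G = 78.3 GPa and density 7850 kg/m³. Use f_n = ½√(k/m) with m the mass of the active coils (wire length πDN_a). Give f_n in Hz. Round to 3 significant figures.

k = Gd⁴/(8D³N_a) = (78.3×10³)(8.0⁴)/(8·77.0³·13) = 6.7549 N/mm = 6754.9 N/m
Wire length L = πDN_a = π·77.0·13 = 3144.7 mm
m = ρ·(πd²/4)·L = 7850 × 50.265×10⁻⁶ m² × 3.1447 m = 1.2409 kg
f_n = ½√(k/m) = 0.5·√(6754.9/1.2409) = 0.5·√(5443.7) = 36.891 Hz

36.9 Hz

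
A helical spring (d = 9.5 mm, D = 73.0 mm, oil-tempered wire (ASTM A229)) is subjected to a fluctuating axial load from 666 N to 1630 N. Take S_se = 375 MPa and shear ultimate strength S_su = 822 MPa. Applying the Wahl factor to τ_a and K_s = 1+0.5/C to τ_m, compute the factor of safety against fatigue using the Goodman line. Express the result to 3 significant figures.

C = D/d = 73.0/9.5 = 7.6842; K_W = (4C−1)/(4C−4)+0.615/C = 1.1922; K_s = 1+0.5/C = 1.0651
F_a = (F_max−F_min)/2 = 482 N; F_m = (F_max+F_min)/2 = 1148 N
τ_a = K_W·8F_aD/(πd³) = 1.1922 × 104.51 = 124.6 MPa
τ_m = K_s·8F_mD/(πd³) = 1.0651 × 248.91 = 265.1 MPa
Goodman: 1/n_f = τ_a/S_se + τ_m/S_su = 124.6/375 + 265.1/822 = 0.33225 + 0.32251 = 0.65476
n_f = 1/0.65476 = 1.527

1.53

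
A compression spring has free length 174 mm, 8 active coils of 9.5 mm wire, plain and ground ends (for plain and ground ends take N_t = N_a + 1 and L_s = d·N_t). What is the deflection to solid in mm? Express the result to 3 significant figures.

88.5 mm

N_t = 9; L_s = 9.5·9 = 85.5 mm
δ_solid = L₀ − L_s = 174 − 85.5 = 88.5 mm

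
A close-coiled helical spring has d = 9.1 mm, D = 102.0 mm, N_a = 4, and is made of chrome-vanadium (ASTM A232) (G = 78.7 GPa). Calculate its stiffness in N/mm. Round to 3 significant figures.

15.9 N/mm

k = Gd⁴/(8D³N_a) = (78.7×10³ × 9.1⁴) / (8 × 102.0³ × 4)
  = 5.39685e+08 / 3.39587e+07 = 15.892 N/mm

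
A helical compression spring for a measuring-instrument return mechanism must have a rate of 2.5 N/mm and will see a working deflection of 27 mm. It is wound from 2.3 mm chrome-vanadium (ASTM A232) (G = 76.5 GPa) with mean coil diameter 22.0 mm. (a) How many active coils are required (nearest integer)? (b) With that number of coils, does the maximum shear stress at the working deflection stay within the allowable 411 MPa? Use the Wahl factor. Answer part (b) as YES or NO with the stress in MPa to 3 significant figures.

(a) 10 coils; (b) YES, τ_max = 360 MPa

N_a = Gd⁴/(8D³k) = (76.5×10³)(2.3⁴)/(8·22.0³·2.5) = 10.05 → N_a = 10
Actual rate k = Gd⁴/(8D³·10) = 2.5131 N/mm
Working load F = kδ = 2.5131·27 = 67.854 N
C = 22.0/2.3 = 9.5652; K_W = (4C−1)/(4C−4)+0.615/C = 1.1519
τ_max = K_W·8FD/(πd³) = 1.1519·312.43 = 359.88 MPa
τ_max ≤ 411 MPa → acceptable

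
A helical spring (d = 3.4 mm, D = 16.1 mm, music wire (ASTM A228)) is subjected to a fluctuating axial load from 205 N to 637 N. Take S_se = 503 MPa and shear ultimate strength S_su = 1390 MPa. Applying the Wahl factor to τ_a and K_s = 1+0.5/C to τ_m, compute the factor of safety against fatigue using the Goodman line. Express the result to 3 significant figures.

1.06

C = D/d = 16.1/3.4 = 4.7353; K_W = (4C−1)/(4C−4)+0.615/C = 1.3307; K_s = 1+0.5/C = 1.1056
F_a = (F_max−F_min)/2 = 216 N; F_m = (F_max+F_min)/2 = 421 N
τ_a = K_W·8F_aD/(πd³) = 1.3307 × 225.31 = 299.81 MPa
τ_m = K_s·8F_mD/(πd³) = 1.1056 × 439.15 = 485.52 MPa
Goodman: 1/n_f = τ_a/S_se + τ_m/S_su = 299.81/503 + 485.52/1390 = 0.59605 + 0.34929 = 0.94534
n_f = 1/0.94534 = 1.058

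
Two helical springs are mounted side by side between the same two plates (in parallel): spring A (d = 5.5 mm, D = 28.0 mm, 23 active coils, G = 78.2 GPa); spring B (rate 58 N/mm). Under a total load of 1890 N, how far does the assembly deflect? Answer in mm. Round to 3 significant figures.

k_A = Gd⁴/(8D³N_a) = (78.2×10³)(5.5⁴)/(8·28.0³·23) = 17.716 N/mm
Parallel: k_eq = 17.716 + 58 = 75.716 N/mm
δ = F/k_eq = 1890/75.716 = 24.962 mm

25.0 mm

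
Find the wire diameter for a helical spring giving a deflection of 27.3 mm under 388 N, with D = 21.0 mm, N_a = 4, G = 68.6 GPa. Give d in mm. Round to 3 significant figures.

Required rate k = F/δ = 388/27.3 = 14.212 N/mm
d = (8D³N_a·k / G)^(1/4) = (8·21.0³·4·14.212 / (68.6×10³))^0.25
  = (61.398)^0.25 = 2.7992 mm

2.80 mm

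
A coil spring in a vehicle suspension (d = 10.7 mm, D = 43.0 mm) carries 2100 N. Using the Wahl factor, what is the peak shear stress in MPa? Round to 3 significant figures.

263 MPa

Spring index C = D/d = 43.0/10.7 = 4.0187
K_W = (4C−1)/(4C−4) + 0.615/C = 15.075/12.075 + 0.1530 = 1.4015
τ₀ = 8FD/(πd³) = 8·2100·43.0/(π·10.7³) = 722400/3848.6 = 187.71 MPa
τ_max = K·τ₀ = 1.4015 × 187.71 = 263.07 MPa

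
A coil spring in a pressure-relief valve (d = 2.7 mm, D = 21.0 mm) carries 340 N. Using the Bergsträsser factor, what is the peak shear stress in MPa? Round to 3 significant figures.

1090 MPa

Spring index C = D/d = 21.0/2.7 = 7.7778
K_B = (4C+2)/(4C−3) = 33.111/28.111 = 1.1779
τ₀ = 8FD/(πd³) = 8·340·21.0/(π·2.7³) = 57120/61.836 = 923.73 MPa
τ_max = K·τ₀ = 1.1779 × 923.73 = 1088 MPa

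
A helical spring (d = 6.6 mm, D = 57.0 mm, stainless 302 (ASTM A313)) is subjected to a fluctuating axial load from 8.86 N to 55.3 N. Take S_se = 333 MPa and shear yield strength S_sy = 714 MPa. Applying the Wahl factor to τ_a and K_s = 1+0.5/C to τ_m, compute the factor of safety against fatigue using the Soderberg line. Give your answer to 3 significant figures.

15.3

C = D/d = 57.0/6.6 = 8.6364; K_W = (4C−1)/(4C−4)+0.615/C = 1.1694; K_s = 1+0.5/C = 1.0579
F_a = (F_max−F_min)/2 = 23.22 N; F_m = (F_max+F_min)/2 = 32.08 N
τ_a = K_W·8F_aD/(πd³) = 1.1694 × 11.723 = 13.709 MPa
τ_m = K_s·8F_mD/(πd³) = 1.0579 × 16.196 = 17.134 MPa
Soderberg: 1/n_f = τ_a/S_se + τ_m/S_sy = 13.709/333 + 17.134/714 = 0.04117 + 0.02400 = 0.065167
n_f = 1/0.065167 = 15.35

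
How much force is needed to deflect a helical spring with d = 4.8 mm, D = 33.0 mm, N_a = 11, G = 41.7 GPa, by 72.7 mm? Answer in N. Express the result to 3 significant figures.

509 N

k = Gd⁴/(8D³N_a) = (41.7×10³)(4.8⁴)/(8·33.0³·11) = 6.9997 N/mm
F = k·δ = 6.9997 × 72.7 = 508.87 N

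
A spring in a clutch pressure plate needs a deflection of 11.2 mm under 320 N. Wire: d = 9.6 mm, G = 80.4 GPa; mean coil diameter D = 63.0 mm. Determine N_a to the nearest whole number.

Required rate k = F/δ = 320/11.2 = 28.571 N/mm
N_a = Gd⁴/(8D³k) = (80.4×10³ × 9.6⁴)/(8 × 63.0³ × 28.571)
    = 6.82875e+08 / 5.71536e+07 = 11.95 → 12 coils

12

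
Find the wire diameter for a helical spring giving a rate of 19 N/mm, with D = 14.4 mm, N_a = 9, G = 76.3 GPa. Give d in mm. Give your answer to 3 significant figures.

d = (8D³N_a·k / G)^(1/4) = (8·14.4³·9·19 / (76.3×10³))^0.25
  = (53.536)^0.25 = 2.7050 mm

2.70 mm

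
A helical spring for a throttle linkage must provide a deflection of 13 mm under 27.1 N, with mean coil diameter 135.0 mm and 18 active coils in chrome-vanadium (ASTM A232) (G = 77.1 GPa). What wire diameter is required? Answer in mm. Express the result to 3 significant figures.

Required rate k = F/δ = 27.1/13 = 2.0846 N/mm
d = (8D³N_a·k / G)^(1/4) = (8·135.0³·18·2.0846 / (77.1×10³))^0.25
  = (9579.3)^0.25 = 9.8931 mm

9.89 mm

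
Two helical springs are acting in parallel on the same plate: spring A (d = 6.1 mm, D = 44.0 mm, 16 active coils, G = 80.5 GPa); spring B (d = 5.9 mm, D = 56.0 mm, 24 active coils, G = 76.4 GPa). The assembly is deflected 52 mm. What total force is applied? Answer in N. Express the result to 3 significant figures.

k_A = Gd⁴/(8D³N_a) = (80.5×10³)(6.1⁴)/(8·44.0³·16) = 10.222 N/mm
k_B = Gd⁴/(8D³N_a) = (76.4×10³)(5.9⁴)/(8·56.0³·24) = 2.7456 N/mm
Parallel: k_eq = 10.222 + 2.7456 = 12.968 N/mm
F = k_eq·δ = 12.968·52 = 674.33 N

674 N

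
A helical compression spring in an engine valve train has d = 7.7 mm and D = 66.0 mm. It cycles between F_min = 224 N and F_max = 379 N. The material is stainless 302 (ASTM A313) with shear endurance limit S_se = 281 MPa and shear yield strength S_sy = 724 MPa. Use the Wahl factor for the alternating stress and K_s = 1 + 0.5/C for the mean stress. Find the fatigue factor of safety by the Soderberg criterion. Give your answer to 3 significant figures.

3.56

C = D/d = 66.0/7.7 = 8.5714; K_W = (4C−1)/(4C−4)+0.615/C = 1.1708; K_s = 1+0.5/C = 1.0583
F_a = (F_max−F_min)/2 = 77.5 N; F_m = (F_max+F_min)/2 = 301.5 N
τ_a = K_W·8F_aD/(πd³) = 1.1708 × 28.531 = 33.404 MPa
τ_m = K_s·8F_mD/(πd³) = 1.0583 × 110.99 = 117.47 MPa
Soderberg: 1/n_f = τ_a/S_se + τ_m/S_sy = 33.404/281 + 117.47/724 = 0.11888 + 0.16225 = 0.28112
n_f = 1/0.28112 = 3.557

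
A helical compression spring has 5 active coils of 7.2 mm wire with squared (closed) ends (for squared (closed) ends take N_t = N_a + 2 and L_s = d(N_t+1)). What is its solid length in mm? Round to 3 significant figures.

57.6 mm

squared (closed) ends: N_t = N_a + 2 = 5 + 2 = 7
L_s = d·(N_t+1) = 7.2 × 8 = 57.6 mm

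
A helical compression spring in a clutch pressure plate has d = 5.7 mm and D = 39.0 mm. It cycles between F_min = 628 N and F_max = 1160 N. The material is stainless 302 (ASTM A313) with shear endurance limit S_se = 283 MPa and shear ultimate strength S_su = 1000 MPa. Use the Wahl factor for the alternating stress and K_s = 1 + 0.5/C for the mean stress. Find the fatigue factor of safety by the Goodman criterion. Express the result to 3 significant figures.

0.886

C = D/d = 39.0/5.7 = 6.8421; K_W = (4C−1)/(4C−4)+0.615/C = 1.2183; K_s = 1+0.5/C = 1.0731
F_a = (F_max−F_min)/2 = 266 N; F_m = (F_max+F_min)/2 = 894 N
τ_a = K_W·8F_aD/(πd³) = 1.2183 × 142.65 = 173.78 MPa
τ_m = K_s·8F_mD/(πd³) = 1.0731 × 479.42 = 514.46 MPa
Goodman: 1/n_f = τ_a/S_se + τ_m/S_su = 173.78/283 + 514.46/1000 = 0.61407 + 0.51446 = 1.1285
n_f = 1/1.1285 = 0.8861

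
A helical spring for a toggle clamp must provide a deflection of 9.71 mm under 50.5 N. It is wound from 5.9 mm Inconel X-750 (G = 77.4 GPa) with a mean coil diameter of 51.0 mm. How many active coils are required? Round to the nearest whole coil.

17

Required rate k = F/δ = 50.5/9.71 = 5.2008 N/mm
N_a = Gd⁴/(8D³k) = (77.4×10³ × 5.9⁴)/(8 × 51.0³ × 5.2008)
    = 9.37884e+07 / 5.51916e+06 = 16.99 → 17 coils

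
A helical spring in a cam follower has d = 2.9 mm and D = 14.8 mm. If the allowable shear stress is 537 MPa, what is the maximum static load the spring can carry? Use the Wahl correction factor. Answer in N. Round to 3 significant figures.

267 N

C = D/d = 14.8/2.9 = 5.1034
K_W = (4C−1)/(4C−4) + 0.615/C = 19.414/16.414 + 0.1205 = 1.3033
τ_max = K·8FD/(πd³) → F_max = τ_allow·πd³/(8DK)
F_max = 537·π·2.9³/(8·14.8·1.3033) = 41145/154.31 = 266.64 N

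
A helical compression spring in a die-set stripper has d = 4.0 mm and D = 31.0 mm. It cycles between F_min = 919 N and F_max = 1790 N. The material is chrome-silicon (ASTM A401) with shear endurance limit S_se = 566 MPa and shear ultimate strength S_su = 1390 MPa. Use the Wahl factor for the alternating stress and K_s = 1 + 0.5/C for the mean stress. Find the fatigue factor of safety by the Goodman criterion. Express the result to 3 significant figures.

0.415

C = D/d = 31.0/4.0 = 7.7500; K_W = (4C−1)/(4C−4)+0.615/C = 1.1905; K_s = 1+0.5/C = 1.0645
F_a = (F_max−F_min)/2 = 435.5 N; F_m = (F_max+F_min)/2 = 1354.5 N
τ_a = K_W·8F_aD/(πd³) = 1.1905 × 537.17 = 639.48 MPa
τ_m = K_s·8F_mD/(πd³) = 1.0645 × 1670.7 = 1778.5 MPa
Goodman: 1/n_f = τ_a/S_se + τ_m/S_su = 639.48/566 + 1778.5/1390 = 1.12982 + 1.27949 = 2.4093
n_f = 1/2.4093 = 0.4151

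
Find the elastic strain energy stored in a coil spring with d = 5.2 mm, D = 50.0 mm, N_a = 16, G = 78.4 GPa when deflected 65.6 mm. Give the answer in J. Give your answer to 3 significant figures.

k = Gd⁴/(8D³N_a) = (78.4×10³)(5.2⁴)/(8·50.0³·16) = 3.5827 N/mm
U = ½kδ² = 0.5 × 3.5827 × 65.6² = 7708.8 N·mm = 7.7088 J

7.71 J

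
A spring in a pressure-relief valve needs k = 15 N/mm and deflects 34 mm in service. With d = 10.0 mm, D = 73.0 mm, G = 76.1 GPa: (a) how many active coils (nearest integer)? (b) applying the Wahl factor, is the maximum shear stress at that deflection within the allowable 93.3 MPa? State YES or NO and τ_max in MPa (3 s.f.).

(a) 16 coils; (b) NO, τ_max = 116 MPa

N_a = Gd⁴/(8D³k) = (76.1×10³)(10.0⁴)/(8·73.0³·15) = 16.3 → N_a = 16
Actual rate k = Gd⁴/(8D³·16) = 15.283 N/mm
Working load F = kδ = 15.283·34 = 519.62 N
C = 73.0/10.0 = 7.3000; K_W = (4C−1)/(4C−4)+0.615/C = 1.2033
τ_max = K_W·8FD/(πd³) = 1.2033·96.594 = 116.23 MPa
τ_max > 93.3 MPa → exceeds allowable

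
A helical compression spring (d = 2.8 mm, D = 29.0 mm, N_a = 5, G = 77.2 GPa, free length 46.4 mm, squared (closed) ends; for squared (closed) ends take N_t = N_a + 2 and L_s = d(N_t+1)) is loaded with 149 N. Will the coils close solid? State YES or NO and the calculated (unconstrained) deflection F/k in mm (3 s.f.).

YES, δ = 30.6 mm

k = Gd⁴/(8D³N_a) = (77.2×10³)(2.8⁴)/(8·29.0³·5) = 4.864 N/mm
N_t = 7; L_s = 2.8·8 = 22.4 mm; δ_solid = L₀ − L_s = 46.4 − 22.4 = 24 mm
δ = F/k = 149/4.864 = 30.633 mm
δ ≥ δ_solid → spring goes solid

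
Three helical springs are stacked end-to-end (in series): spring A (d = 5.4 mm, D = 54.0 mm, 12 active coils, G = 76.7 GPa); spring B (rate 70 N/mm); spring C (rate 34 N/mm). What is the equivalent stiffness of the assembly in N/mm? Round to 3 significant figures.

3.63 N/mm

k_A = Gd⁴/(8D³N_a) = (76.7×10³)(5.4⁴)/(8·54.0³·12) = 4.3144 N/mm
Series: 1/k_eq = 1/4.3144 + 1/70 + 1/34 = 0.27548; k_eq = 3.63 N/mm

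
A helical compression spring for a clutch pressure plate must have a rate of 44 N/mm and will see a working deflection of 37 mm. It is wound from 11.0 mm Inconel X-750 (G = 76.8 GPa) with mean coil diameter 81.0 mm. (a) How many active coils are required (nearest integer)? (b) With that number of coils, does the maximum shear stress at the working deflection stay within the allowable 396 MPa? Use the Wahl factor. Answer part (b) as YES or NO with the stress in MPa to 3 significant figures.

(a) 6 coils; (b) YES, τ_max = 304 MPa

N_a = Gd⁴/(8D³k) = (76.8×10³)(11.0⁴)/(8·81.0³·44) = 6.011 → N_a = 6
Actual rate k = Gd⁴/(8D³·6) = 44.079 N/mm
Working load F = kδ = 44.079·37 = 1630.9 N
C = 81.0/11.0 = 7.3636; K_W = (4C−1)/(4C−4)+0.615/C = 1.2014
τ_max = K_W·8FD/(πd³) = 1.2014·252.75 = 303.64 MPa
τ_max ≤ 396 MPa → acceptable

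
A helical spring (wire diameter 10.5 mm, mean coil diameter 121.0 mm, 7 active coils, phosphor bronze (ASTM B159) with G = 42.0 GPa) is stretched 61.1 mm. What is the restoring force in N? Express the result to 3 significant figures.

314 N

k = Gd⁴/(8D³N_a) = (42.0×10³)(10.5⁴)/(8·121.0³·7) = 5.1459 N/mm
F = k·δ = 5.1459 × 61.1 = 314.42 N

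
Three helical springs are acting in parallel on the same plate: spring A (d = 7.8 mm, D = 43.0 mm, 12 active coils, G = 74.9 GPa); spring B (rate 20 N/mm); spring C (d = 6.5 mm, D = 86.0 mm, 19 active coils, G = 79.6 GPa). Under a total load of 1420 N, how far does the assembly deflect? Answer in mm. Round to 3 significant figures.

24.6 mm

k_A = Gd⁴/(8D³N_a) = (74.9×10³)(7.8⁴)/(8·43.0³·12) = 36.323 N/mm
k_C = Gd⁴/(8D³N_a) = (79.6×10³)(6.5⁴)/(8·86.0³·19) = 1.4697 N/mm
Parallel: k_eq = 36.323 + 20 + 1.4697 = 57.793 N/mm
δ = F/k_eq = 1420/57.793 = 24.571 mm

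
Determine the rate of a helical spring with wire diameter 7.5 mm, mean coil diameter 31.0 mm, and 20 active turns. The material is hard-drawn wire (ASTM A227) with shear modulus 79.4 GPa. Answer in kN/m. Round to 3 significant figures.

k = Gd⁴/(8D³N_a) = (79.4×10³ × 7.5⁴) / (8 × 31.0³ × 20)
  = 2.51227e+08 / 4.76656e+06 = 52.706 N/mm

52.7 kN/m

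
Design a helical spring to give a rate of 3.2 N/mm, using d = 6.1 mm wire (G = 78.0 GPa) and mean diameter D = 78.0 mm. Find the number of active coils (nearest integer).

9

N_a = Gd⁴/(8D³k) = (78.0×10³ × 6.1⁴)/(8 × 78.0³ × 3.2)
    = 1.07998e+08 / 1.21485e+07 = 8.89 → 9 coils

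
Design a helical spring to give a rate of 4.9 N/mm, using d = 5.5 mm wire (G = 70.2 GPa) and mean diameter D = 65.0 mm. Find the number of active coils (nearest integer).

N_a = Gd⁴/(8D³k) = (70.2×10³ × 5.5⁴)/(8 × 65.0³ × 4.9)
    = 6.42374e+07 / 1.07653e+07 = 5.967 → 6 coils

6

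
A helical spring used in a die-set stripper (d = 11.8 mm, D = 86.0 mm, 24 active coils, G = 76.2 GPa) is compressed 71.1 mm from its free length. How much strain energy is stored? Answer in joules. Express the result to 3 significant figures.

30.6 J

k = Gd⁴/(8D³N_a) = (76.2×10³)(11.8⁴)/(8·86.0³·24) = 12.097 N/mm
U = ½kδ² = 0.5 × 12.097 × 71.1² = 30577 N·mm = 30.577 J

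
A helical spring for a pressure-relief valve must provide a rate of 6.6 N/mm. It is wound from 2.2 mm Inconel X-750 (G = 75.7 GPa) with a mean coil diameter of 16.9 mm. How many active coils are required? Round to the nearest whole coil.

7

N_a = Gd⁴/(8D³k) = (75.7×10³ × 2.2⁴)/(8 × 16.9³ × 6.6)
    = 1.77332e+06 / 254856 = 6.958 → 7 coils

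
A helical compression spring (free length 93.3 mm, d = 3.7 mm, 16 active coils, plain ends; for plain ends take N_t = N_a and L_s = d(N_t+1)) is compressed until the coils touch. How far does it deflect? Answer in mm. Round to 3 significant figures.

N_t = 16; L_s = 3.7·17 = 62.9 mm
δ_solid = L₀ − L_s = 93.3 − 62.9 = 30.4 mm

30.4 mm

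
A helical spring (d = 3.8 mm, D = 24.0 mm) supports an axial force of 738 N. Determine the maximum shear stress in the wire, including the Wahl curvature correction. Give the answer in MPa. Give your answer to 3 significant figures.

1020 MPa

Spring index C = D/d = 24.0/3.8 = 6.3158
K_W = (4C−1)/(4C−4) + 0.615/C = 24.263/21.263 + 0.0974 = 1.2385
τ₀ = 8FD/(πd³) = 8·738·24.0/(π·3.8³) = 141696/172.39 = 821.97 MPa
τ_max = K·τ₀ = 1.2385 × 821.97 = 1018 MPa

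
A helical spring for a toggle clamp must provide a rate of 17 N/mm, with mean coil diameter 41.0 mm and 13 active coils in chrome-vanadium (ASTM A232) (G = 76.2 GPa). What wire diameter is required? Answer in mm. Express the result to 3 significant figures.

6.32 mm

d = (8D³N_a·k / G)^(1/4) = (8·41.0³·13·17 / (76.2×10³))^0.25
  = (1599.1)^0.25 = 6.3237 mm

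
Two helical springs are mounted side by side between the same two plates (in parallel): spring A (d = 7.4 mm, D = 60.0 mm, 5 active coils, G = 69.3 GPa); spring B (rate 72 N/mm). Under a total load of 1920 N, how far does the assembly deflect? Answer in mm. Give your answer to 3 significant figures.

k_A = Gd⁴/(8D³N_a) = (69.3×10³)(7.4⁴)/(8·60.0³·5) = 24.052 N/mm
Parallel: k_eq = 24.052 + 72 = 96.052 N/mm
δ = F/k_eq = 1920/96.052 = 19.989 mm

20.0 mm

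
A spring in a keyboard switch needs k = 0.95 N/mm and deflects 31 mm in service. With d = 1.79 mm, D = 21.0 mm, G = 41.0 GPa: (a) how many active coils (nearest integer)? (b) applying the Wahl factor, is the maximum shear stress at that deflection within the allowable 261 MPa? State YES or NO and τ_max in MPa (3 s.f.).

(a) 6 coils; (b) NO, τ_max = 307 MPa

N_a = Gd⁴/(8D³k) = (41.0×10³)(1.79⁴)/(8·21.0³·0.95) = 5.98 → N_a = 6
Actual rate k = Gd⁴/(8D³·6) = 0.94688 N/mm
Working load F = kδ = 0.94688·31 = 29.353 N
C = 21.0/1.79 = 11.7318; K_W = (4C−1)/(4C−4)+0.615/C = 1.1223
τ_max = K_W·8FD/(πd³) = 1.1223·273.69 = 307.16 MPa
τ_max > 261 MPa → exceeds allowable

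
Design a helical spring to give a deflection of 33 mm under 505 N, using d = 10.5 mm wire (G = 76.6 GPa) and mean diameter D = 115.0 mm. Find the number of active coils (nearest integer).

Required rate k = F/δ = 505/33 = 15.303 N/mm
N_a = Gd⁴/(8D³k) = (76.6×10³ × 10.5⁴)/(8 × 115.0³ × 15.303)
    = 9.31078e+08 / 1.86192e+08 = 5.001 → 5 coils

5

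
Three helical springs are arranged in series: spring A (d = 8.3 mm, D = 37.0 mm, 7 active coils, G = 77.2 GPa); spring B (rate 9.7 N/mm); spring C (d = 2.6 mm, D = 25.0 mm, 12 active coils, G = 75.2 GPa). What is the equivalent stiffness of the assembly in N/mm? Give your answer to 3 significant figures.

k_A = Gd⁴/(8D³N_a) = (77.2×10³)(8.3⁴)/(8·37.0³·7) = 129.16 N/mm
k_C = Gd⁴/(8D³N_a) = (75.2×10³)(2.6⁴)/(8·25.0³·12) = 2.291 N/mm
Series: 1/k_eq = 1/129.16 + 1/9.7 + 1/2.291 = 0.54733; k_eq = 1.827 N/mm

1.83 N/mm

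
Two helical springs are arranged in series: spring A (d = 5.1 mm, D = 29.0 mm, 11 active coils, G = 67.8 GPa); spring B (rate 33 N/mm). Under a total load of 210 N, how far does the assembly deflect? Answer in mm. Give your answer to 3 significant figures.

16.2 mm

k_A = Gd⁴/(8D³N_a) = (67.8×10³)(5.1⁴)/(8·29.0³·11) = 21.371 N/mm
Series: 1/k_eq = 1/21.371 + 1/33 = 0.077094; k_eq = 12.971 N/mm
δ = F/k_eq = 210/12.971 = 16.19 mm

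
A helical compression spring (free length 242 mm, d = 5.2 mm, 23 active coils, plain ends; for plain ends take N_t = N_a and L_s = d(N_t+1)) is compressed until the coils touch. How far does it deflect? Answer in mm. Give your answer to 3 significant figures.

117 mm

N_t = 23; L_s = 5.2·24 = 124.8 mm
δ_solid = L₀ − L_s = 242 − 124.8 = 117.2 mm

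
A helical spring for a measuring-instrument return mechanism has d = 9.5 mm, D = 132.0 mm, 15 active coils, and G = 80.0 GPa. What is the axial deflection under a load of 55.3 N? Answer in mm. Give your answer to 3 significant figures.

23.4 mm

k = Gd⁴/(8D³N_a) = (80.0×10³)(9.5⁴)/(8·132.0³·15) = 2.3609 N/mm
δ = F/k = 55.3 / 2.3609 = 23.423 mm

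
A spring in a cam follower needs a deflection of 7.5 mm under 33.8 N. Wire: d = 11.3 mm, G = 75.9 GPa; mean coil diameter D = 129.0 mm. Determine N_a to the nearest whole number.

Required rate k = F/δ = 33.8/7.5 = 4.5067 N/mm
N_a = Gd⁴/(8D³k) = (75.9×10³ × 11.3⁴)/(8 × 129.0³ × 4.5067)
    = 1.23753e+09 / 7.73953e+07 = 15.99 → 16 coils

16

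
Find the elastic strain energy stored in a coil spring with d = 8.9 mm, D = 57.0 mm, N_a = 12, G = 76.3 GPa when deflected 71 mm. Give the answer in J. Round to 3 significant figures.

67.9 J

k = Gd⁴/(8D³N_a) = (76.3×10³)(8.9⁴)/(8·57.0³·12) = 26.927 N/mm
U = ½kδ² = 0.5 × 26.927 × 71² = 67870 N·mm = 67.87 J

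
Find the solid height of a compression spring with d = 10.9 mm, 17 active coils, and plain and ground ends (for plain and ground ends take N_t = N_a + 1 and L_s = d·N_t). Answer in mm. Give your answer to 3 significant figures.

plain and ground ends: N_t = N_a + 1 = 17 + 1 = 18
L_s = d·N_t = 10.9 × 18 = 196.2 mm

196 mm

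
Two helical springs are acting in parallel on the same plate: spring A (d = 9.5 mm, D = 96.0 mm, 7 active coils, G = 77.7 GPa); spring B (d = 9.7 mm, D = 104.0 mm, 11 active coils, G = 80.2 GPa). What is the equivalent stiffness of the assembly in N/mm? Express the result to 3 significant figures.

k_A = Gd⁴/(8D³N_a) = (77.7×10³)(9.5⁴)/(8·96.0³·7) = 12.774 N/mm
k_B = Gd⁴/(8D³N_a) = (80.2×10³)(9.7⁴)/(8·104.0³·11) = 7.1726 N/mm
Parallel: k_eq = 12.774 + 7.1726 = 19.946 N/mm

19.9 N/mm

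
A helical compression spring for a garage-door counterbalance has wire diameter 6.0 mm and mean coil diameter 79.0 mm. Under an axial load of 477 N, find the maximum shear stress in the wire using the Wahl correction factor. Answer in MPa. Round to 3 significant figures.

492 MPa

Spring index C = D/d = 79.0/6.0 = 13.1667
K_W = (4C−1)/(4C−4) + 0.615/C = 51.667/48.667 + 0.0467 = 1.1084
τ₀ = 8FD/(πd³) = 8·477·79.0/(π·6.0³) = 301464/678.58 = 444.25 MPa
τ_max = K·τ₀ = 1.1084 × 444.25 = 492.39 MPa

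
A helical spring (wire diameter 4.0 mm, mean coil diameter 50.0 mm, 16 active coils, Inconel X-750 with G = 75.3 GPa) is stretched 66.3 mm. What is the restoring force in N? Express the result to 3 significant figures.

k = Gd⁴/(8D³N_a) = (75.3×10³)(4.0⁴)/(8·50.0³·16) = 1.2048 N/mm
F = k·δ = 1.2048 × 66.3 = 79.878 N

79.9 N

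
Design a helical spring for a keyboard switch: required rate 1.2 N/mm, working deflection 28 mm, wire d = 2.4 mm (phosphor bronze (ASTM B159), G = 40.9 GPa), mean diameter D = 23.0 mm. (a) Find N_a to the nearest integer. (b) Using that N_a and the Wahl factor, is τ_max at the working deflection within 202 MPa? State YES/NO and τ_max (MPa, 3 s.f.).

N_a = Gd⁴/(8D³k) = (40.9×10³)(2.4⁴)/(8·23.0³·1.2) = 11.62 → N_a = 12
Actual rate k = Gd⁴/(8D³·12) = 1.1618 N/mm
Working load F = kδ = 1.1618·28 = 32.529 N
C = 23.0/2.4 = 9.5833; K_W = (4C−1)/(4C−4)+0.615/C = 1.1516
τ_max = K_W·8FD/(πd³) = 1.1516·137.82 = 158.7 MPa
τ_max ≤ 202 MPa → acceptable

(a) 12 coils; (b) YES, τ_max = 159 MPa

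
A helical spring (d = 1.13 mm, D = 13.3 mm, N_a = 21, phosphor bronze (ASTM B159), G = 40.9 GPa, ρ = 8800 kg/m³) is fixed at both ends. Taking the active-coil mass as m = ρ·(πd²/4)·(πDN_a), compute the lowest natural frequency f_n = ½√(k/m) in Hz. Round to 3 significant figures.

k = Gd⁴/(8D³N_a) = (40.9×10³)(1.13⁴)/(8·13.3³·21) = 0.16872 N/mm = 168.72 N/m
Wire length L = πDN_a = π·13.3·21 = 877.45 mm
m = ρ·(πd²/4)·L = 8800 × 1.0029×10⁻⁶ m² × 0.87745 m = 0.0077437 kg
f_n = ½√(k/m) = 0.5·√(168.72/0.0077437) = 0.5·√(21788) = 73.804 Hz

73.8 Hz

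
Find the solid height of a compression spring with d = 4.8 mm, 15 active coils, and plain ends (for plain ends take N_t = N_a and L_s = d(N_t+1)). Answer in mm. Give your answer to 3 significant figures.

plain ends: N_t = N_a = 15
L_s = d·(N_t+1) = 4.8 × 16 = 76.8 mm

76.8 mm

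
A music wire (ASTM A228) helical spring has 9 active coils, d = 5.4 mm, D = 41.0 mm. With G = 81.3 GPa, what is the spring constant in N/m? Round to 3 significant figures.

13900 N/m

k = Gd⁴/(8D³N_a) = (81.3×10³ × 5.4⁴) / (8 × 41.0³ × 9)
  = 6.91298e+07 / 4.96231e+06 = 13.931 N/mm = 13931 N/m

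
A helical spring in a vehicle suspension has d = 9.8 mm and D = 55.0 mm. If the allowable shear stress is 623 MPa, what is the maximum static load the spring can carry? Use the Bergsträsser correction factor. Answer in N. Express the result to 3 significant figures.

3330 N

C = D/d = 55.0/9.8 = 5.6122
K_B = (4C+2)/(4C−3) = 24.449/19.449 = 1.2571
τ_max = K·8FD/(πd³) → F_max = τ_allow·πd³/(8DK)
F_max = 623·π·9.8³/(8·55.0·1.2571) = 1.8421e+06/553.12 = 3330.4 N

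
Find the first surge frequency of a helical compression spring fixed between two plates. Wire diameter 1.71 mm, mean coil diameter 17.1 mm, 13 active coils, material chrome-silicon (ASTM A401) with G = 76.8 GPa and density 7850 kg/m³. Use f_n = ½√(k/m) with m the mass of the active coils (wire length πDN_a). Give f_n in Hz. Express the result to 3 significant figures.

k = Gd⁴/(8D³N_a) = (76.8×10³)(1.71⁴)/(8·17.1³·13) = 1.2628 N/mm = 1262.8 N/m
Wire length L = πDN_a = π·17.1·13 = 698.38 mm
m = ρ·(πd²/4)·L = 7850 × 2.2966×10⁻⁶ m² × 0.69838 m = 0.01259 kg
f_n = ½√(k/m) = 0.5·√(1262.8/0.01259) = 0.5·√(1.003e+05) = 158.35 Hz

158 Hz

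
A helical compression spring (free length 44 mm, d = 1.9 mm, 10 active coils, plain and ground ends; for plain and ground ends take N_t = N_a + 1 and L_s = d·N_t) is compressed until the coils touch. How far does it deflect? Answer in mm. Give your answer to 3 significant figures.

23.1 mm

N_t = 11; L_s = 1.9·11 = 20.9 mm
δ_solid = L₀ − L_s = 44 − 20.9 = 23.1 mm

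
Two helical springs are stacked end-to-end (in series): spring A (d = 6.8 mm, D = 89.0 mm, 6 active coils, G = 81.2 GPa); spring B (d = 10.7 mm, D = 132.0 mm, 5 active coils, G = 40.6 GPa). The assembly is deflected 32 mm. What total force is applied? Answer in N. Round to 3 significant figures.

87.0 N

k_A = Gd⁴/(8D³N_a) = (81.2×10³)(6.8⁴)/(8·89.0³·6) = 5.1307 N/mm
k_B = Gd⁴/(8D³N_a) = (40.6×10³)(10.7⁴)/(8·132.0³·5) = 5.7847 N/mm
Series: 1/k_eq = 1/5.1307 + 1/5.7847 = 0.36777; k_eq = 2.7191 N/mm
F = k_eq·δ = 2.7191·32 = 87.01 N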